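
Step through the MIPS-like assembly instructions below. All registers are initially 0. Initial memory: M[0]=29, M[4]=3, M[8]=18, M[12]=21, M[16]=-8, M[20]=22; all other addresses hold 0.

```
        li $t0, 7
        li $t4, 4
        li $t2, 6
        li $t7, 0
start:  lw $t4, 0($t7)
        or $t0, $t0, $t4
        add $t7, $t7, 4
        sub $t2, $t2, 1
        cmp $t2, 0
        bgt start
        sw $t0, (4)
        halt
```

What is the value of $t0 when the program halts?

-1

$t0=7
$t4=4
$t2=6
$t7=0
$t4=M[0]=29
$t0=7|29=31
$t7=0+4=4
$t2=6-1=5
cmp $t2, 0  (cmp 5,0)
bgt start: taken
$t4=M[4]=3
$t0=31|3=31
$t7=4+4=8
$t2=5-1=4
cmp $t2, 0  (cmp 4,0)
bgt start: taken
$t4=M[8]=18
$t0=31|18=31
$t7=8+4=12
$t2=4-1=3
cmp $t2, 0  (cmp 3,0)
bgt start: taken
$t4=M[12]=21
$t0=31|21=31
$t7=12+4=16
$t2=3-1=2
cmp $t2, 0  (cmp 2,0)
bgt start: taken
$t4=M[16]=-8
$t0=31|(-8)=-1
$t7=16+4=20
$t2=2-1=1
cmp $t2, 0  (cmp 1,0)
bgt start: taken
$t4=M[20]=22
$t0=(-1)|22=-1
$t7=20+4=24
$t2=1-1=0
cmp $t2, 0  (cmp 0,0)
bgt start: not taken
sw $t0, (4) → M[4]=-1
halt.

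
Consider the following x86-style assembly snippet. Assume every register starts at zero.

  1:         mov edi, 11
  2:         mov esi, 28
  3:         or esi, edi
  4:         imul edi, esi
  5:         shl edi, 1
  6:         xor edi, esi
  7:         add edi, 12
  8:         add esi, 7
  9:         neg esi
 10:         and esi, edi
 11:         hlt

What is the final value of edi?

705

mov edi, 11 → edi=11
mov esi, 28 → esi=28
or esi, edi → esi=28|11=31
imul edi, esi → edi=11*31=341
shl edi, 1 → edi=341<<1=682
xor edi, esi → edi=682^31=693
add edi, 12 → edi=693+12=705
add esi, 7 → esi=31+7=38
neg esi → esi=-(38)=-38
and esi, edi → esi=(-38)&705=704
halt.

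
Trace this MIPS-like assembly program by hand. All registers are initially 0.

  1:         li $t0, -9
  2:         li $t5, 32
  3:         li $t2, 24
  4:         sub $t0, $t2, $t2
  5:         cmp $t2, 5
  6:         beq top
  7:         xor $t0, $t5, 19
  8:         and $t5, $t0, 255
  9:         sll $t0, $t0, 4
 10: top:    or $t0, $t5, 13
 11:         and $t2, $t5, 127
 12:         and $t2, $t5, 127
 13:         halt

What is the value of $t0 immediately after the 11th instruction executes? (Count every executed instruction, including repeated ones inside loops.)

63

after li $t0, -9: $t0=-9
after li $t5, 32: $t5=32
after li $t2, 24: $t2=24
after sub $t0, $t2, $t2: $t0=24-24=0
cmp $t2, 5  (cmp 24,5)
beq top: not taken
after xor $t0, $t5, 19: $t0=32^19=51
after and $t5, $t0, 255: $t5=51&255=51
after sll $t0, $t0, 4: $t0=51<<4=816
after or $t0, $t5, 13: $t0=51|13=63
after and $t2, $t5, 127: $t2=51&127=51
After step 11: $t0 = 63.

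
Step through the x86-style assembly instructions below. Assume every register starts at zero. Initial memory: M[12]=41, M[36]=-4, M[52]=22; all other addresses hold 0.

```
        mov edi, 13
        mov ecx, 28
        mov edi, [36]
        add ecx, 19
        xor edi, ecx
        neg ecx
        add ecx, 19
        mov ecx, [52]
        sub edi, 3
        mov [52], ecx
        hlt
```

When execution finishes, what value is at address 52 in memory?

22

mov edi, 13 → edi=13
mov ecx, 28 → ecx=28
mov edi, [36] → edi=M[36]=-4
add ecx, 19 → ecx=28+19=47
xor edi, ecx → edi=(-4)^47=-45
neg ecx → ecx=-(47)=-47
add ecx, 19 → ecx=(-47)+19=-28
mov ecx, [52] → ecx=M[52]=22
sub edi, 3 → edi=(-45)-3=-48
mov [52], ecx → M[52]=22
halt.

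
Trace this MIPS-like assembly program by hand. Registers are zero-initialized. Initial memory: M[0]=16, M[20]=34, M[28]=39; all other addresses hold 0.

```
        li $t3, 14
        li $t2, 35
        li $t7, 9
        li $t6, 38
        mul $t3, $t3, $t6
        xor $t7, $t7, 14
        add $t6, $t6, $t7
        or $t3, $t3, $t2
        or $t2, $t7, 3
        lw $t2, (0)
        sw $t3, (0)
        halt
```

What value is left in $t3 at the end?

li $t3, 14 → $t3=14
li $t2, 35 → $t2=35
li $t7, 9 → $t7=9
li $t6, 38 → $t6=38
mul $t3, $t3, $t6 → $t3=14*38=532
xor $t7, $t7, 14 → $t7=9^14=7
add $t6, $t6, $t7 → $t6=38+7=45
or $t3, $t3, $t2 → $t3=532|35=567
or $t2, $t7, 3 → $t2=7|3=7
lw $t2, (0) → $t2=M[0]=16
sw $t3, (0) → M[0]=567
halt.

567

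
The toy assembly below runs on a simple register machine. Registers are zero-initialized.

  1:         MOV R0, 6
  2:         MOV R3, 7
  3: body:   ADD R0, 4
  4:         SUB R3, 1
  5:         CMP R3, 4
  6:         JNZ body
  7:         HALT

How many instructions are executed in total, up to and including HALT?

after MOV R0, 6: R0=6
after MOV R3, 7: R3=7
after ADD R0, 4: R0=6+4=10
after SUB R3, 1: R3=7-1=6
CMP R3, 4  (cmp 6,4)
JNZ body: taken
after ADD R0, 4: R0=10+4=14
after SUB R3, 1: R3=6-1=5
CMP R3, 4  (cmp 5,4)
JNZ body: taken
after ADD R0, 4: R0=14+4=18
after SUB R3, 1: R3=5-1=4
CMP R3, 4  (cmp 4,4)
JNZ body: not taken
halt.
Total executed instructions: 15.

15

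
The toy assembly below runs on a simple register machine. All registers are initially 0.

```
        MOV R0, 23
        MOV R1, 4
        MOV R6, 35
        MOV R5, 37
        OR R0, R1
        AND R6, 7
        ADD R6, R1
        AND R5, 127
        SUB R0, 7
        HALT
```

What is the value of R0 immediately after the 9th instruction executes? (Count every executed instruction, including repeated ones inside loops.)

R0=23
R1=4
R6=35
R5=37
R0=23|4=23
R6=35&7=3
R6=3+4=7
R5=37&127=37
R0=23-7=16
After step 9: R0 = 16.

16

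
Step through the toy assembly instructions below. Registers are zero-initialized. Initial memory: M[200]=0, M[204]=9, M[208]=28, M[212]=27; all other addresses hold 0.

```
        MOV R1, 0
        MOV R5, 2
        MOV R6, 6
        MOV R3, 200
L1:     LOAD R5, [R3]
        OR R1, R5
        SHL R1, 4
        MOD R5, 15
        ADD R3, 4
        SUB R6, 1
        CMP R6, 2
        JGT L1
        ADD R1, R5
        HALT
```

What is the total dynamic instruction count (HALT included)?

38

MOV R1, 0 → R1=0
MOV R5, 2 → R5=2
MOV R6, 6 → R6=6
MOV R3, 200 → R3=200
LOAD R5, [R3] → R5=M[200]=0
OR R1, R5 → R1=0|0=0
SHL R1, 4 → R1=0<<4=0
MOD R5, 15 → R5=0%15=0
ADD R3, 4 → R3=200+4=204
SUB R6, 1 → R6=6-1=5
CMP R6, 2  (cmp 5,2)
JGT L1: taken
LOAD R5, [R3] → R5=M[204]=9
OR R1, R5 → R1=0|9=9
SHL R1, 4 → R1=9<<4=144
MOD R5, 15 → R5=9%15=9
ADD R3, 4 → R3=204+4=208
SUB R6, 1 → R6=5-1=4
CMP R6, 2  (cmp 4,2)
JGT L1: taken
LOAD R5, [R3] → R5=M[208]=28
OR R1, R5 → R1=144|28=156
SHL R1, 4 → R1=156<<4=2496
MOD R5, 15 → R5=28%15=13
ADD R3, 4 → R3=208+4=212
SUB R6, 1 → R6=4-1=3
CMP R6, 2  (cmp 3,2)
JGT L1: taken
LOAD R5, [R3] → R5=M[212]=27
OR R1, R5 → R1=2496|27=2523
SHL R1, 4 → R1=2523<<4=40368
MOD R5, 15 → R5=27%15=12
ADD R3, 4 → R3=212+4=216
SUB R6, 1 → R6=3-1=2
CMP R6, 2  (cmp 2,2)
JGT L1: not taken
ADD R1, R5 → R1=40368+12=40380
halt.
Total executed instructions: 38.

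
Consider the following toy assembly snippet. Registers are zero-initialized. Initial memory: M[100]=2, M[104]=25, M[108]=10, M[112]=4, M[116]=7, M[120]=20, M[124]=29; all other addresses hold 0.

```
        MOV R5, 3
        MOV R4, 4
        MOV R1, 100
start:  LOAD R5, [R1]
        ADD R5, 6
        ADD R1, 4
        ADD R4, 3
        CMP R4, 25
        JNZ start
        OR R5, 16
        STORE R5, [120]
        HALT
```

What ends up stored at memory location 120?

51

MOV R5, 3 → R5=3
MOV R4, 4 → R4=4
MOV R1, 100 → R1=100
LOAD R5, [R1] → R5=M[100]=2
ADD R5, 6 → R5=2+6=8
ADD R1, 4 → R1=100+4=104
ADD R4, 3 → R4=4+3=7
CMP R4, 25  (cmp 7,25)
JNZ start: taken
LOAD R5, [R1] → R5=M[104]=25
ADD R5, 6 → R5=25+6=31
ADD R1, 4 → R1=104+4=108
ADD R4, 3 → R4=7+3=10
CMP R4, 25  (cmp 10,25)
JNZ start: taken
LOAD R5, [R1] → R5=M[108]=10
ADD R5, 6 → R5=10+6=16
ADD R1, 4 → R1=108+4=112
ADD R4, 3 → R4=10+3=13
CMP R4, 25  (cmp 13,25)
JNZ start: taken
LOAD R5, [R1] → R5=M[112]=4
ADD R5, 6 → R5=4+6=10
ADD R1, 4 → R1=112+4=116
ADD R4, 3 → R4=13+3=16
CMP R4, 25  (cmp 16,25)
JNZ start: taken
LOAD R5, [R1] → R5=M[116]=7
ADD R5, 6 → R5=7+6=13
ADD R1, 4 → R1=116+4=120
ADD R4, 3 → R4=16+3=19
CMP R4, 25  (cmp 19,25)
JNZ start: taken
LOAD R5, [R1] → R5=M[120]=20
ADD R5, 6 → R5=20+6=26
ADD R1, 4 → R1=120+4=124
ADD R4, 3 → R4=19+3=22
CMP R4, 25  (cmp 22,25)
JNZ start: taken
LOAD R5, [R1] → R5=M[124]=29
ADD R5, 6 → R5=29+6=35
ADD R1, 4 → R1=124+4=128
ADD R4, 3 → R4=22+3=25
CMP R4, 25  (cmp 25,25)
JNZ start: not taken
OR R5, 16 → R5=35|16=51
STORE R5, [120] → M[120]=51
halt.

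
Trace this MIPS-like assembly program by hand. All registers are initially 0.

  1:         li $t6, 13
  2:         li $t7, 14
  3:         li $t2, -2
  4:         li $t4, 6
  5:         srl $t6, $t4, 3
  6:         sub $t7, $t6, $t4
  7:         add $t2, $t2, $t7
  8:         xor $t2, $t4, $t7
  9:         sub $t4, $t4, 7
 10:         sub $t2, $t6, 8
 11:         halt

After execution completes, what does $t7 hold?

-6

$t6=13
$t7=14
$t2=-2
$t4=6
$t6=6>>3=0
$t7=0-6=-6
$t2=(-2)+(-6)=-8
$t2=6^(-6)=-4
$t4=6-7=-1
$t2=0-8=-8
halt.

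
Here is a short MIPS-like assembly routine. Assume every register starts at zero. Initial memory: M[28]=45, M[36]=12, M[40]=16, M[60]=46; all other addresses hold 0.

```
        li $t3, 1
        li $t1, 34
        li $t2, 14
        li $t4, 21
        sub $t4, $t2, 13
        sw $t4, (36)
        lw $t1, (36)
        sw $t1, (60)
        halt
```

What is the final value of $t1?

1

$t3=1
$t1=34
$t2=14
$t4=21
$t4=14-13=1
sw $t4, (36) → M[36]=1
$t1=M[36]=1
sw $t1, (60) → M[60]=1
halt.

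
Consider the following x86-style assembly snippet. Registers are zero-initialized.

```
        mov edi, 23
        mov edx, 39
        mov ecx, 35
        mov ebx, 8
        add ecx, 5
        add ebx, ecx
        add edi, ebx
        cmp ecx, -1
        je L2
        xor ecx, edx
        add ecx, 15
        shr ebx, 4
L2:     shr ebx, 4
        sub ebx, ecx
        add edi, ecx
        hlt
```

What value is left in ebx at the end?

edi=23
edx=39
ecx=35
ebx=8
ecx=35+5=40
ebx=8+40=48
edi=23+48=71
cmp ecx, -1  (cmp 40,-1)
je L2: not taken
ecx=40^39=15
ecx=15+15=30
ebx=48>>4=3
ebx=3>>4=0
ebx=0-30=-30
edi=71+30=101
halt.

-30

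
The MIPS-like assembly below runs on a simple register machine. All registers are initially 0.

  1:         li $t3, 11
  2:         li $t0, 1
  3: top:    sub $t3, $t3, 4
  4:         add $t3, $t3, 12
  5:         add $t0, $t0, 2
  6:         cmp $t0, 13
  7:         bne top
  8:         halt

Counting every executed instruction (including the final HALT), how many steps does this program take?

33

after li $t3, 11: $t3=11
after li $t0, 1: $t0=1
after sub $t3, $t3, 4: $t3=11-4=7
after add $t3, $t3, 12: $t3=7+12=19
after add $t0, $t0, 2: $t0=1+2=3
cmp $t0, 13  (cmp 3,13)
bne top: taken
after sub $t3, $t3, 4: $t3=19-4=15
after add $t3, $t3, 12: $t3=15+12=27
after add $t0, $t0, 2: $t0=3+2=5
cmp $t0, 13  (cmp 5,13)
bne top: taken
after sub $t3, $t3, 4: $t3=27-4=23
after add $t3, $t3, 12: $t3=23+12=35
after add $t0, $t0, 2: $t0=5+2=7
cmp $t0, 13  (cmp 7,13)
bne top: taken
after sub $t3, $t3, 4: $t3=35-4=31
after add $t3, $t3, 12: $t3=31+12=43
after add $t0, $t0, 2: $t0=7+2=9
cmp $t0, 13  (cmp 9,13)
bne top: taken
after sub $t3, $t3, 4: $t3=43-4=39
after add $t3, $t3, 12: $t3=39+12=51
after add $t0, $t0, 2: $t0=9+2=11
cmp $t0, 13  (cmp 11,13)
bne top: taken
after sub $t3, $t3, 4: $t3=51-4=47
after add $t3, $t3, 12: $t3=47+12=59
after add $t0, $t0, 2: $t0=11+2=13
cmp $t0, 13  (cmp 13,13)
bne top: not taken
halt.
Total executed instructions: 33.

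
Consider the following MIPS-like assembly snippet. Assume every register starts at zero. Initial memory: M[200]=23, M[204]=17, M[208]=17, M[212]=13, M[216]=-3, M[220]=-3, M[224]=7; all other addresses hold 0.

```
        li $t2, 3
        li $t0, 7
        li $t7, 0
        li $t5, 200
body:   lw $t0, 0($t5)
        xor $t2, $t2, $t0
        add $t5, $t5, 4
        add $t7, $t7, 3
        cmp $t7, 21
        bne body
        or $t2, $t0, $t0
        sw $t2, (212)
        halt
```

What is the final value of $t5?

228

li $t2, 3 → $t2=3
li $t0, 7 → $t0=7
li $t7, 0 → $t7=0
li $t5, 200 → $t5=200
lw $t0, 0($t5) → $t0=M[200]=23
xor $t2, $t2, $t0 → $t2=3^23=20
add $t5, $t5, 4 → $t5=200+4=204
add $t7, $t7, 3 → $t7=0+3=3
cmp $t7, 21  (cmp 3,21)
bne body: taken
lw $t0, 0($t5) → $t0=M[204]=17
xor $t2, $t2, $t0 → $t2=20^17=5
add $t5, $t5, 4 → $t5=204+4=208
add $t7, $t7, 3 → $t7=3+3=6
cmp $t7, 21  (cmp 6,21)
bne body: taken
lw $t0, 0($t5) → $t0=M[208]=17
xor $t2, $t2, $t0 → $t2=5^17=20
add $t5, $t5, 4 → $t5=208+4=212
add $t7, $t7, 3 → $t7=6+3=9
cmp $t7, 21  (cmp 9,21)
bne body: taken
lw $t0, 0($t5) → $t0=M[212]=13
xor $t2, $t2, $t0 → $t2=20^13=25
add $t5, $t5, 4 → $t5=212+4=216
add $t7, $t7, 3 → $t7=9+3=12
cmp $t7, 21  (cmp 12,21)
bne body: taken
lw $t0, 0($t5) → $t0=M[216]=-3
xor $t2, $t2, $t0 → $t2=25^(-3)=-28
add $t5, $t5, 4 → $t5=216+4=220
add $t7, $t7, 3 → $t7=12+3=15
cmp $t7, 21  (cmp 15,21)
bne body: taken
lw $t0, 0($t5) → $t0=M[220]=-3
xor $t2, $t2, $t0 → $t2=(-28)^(-3)=25
add $t5, $t5, 4 → $t5=220+4=224
add $t7, $t7, 3 → $t7=15+3=18
cmp $t7, 21  (cmp 18,21)
bne body: taken
lw $t0, 0($t5) → $t0=M[224]=7
xor $t2, $t2, $t0 → $t2=25^7=30
add $t5, $t5, 4 → $t5=224+4=228
add $t7, $t7, 3 → $t7=18+3=21
cmp $t7, 21  (cmp 21,21)
bne body: not taken
or $t2, $t0, $t0 → $t2=7|7=7
sw $t2, (212) → M[212]=7
halt.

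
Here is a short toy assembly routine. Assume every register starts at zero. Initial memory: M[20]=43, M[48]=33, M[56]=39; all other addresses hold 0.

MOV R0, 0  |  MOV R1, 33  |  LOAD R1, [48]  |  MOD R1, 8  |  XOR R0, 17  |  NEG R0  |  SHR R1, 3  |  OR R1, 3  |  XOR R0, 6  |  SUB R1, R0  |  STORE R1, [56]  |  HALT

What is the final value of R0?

after MOV R0, 0: R0=0
after MOV R1, 33: R1=33
after LOAD R1, [48]: R1=M[48]=33
after MOD R1, 8: R1=33%8=1
after XOR R0, 17: R0=0^17=17
after NEG R0: R0=-(17)=-17
after SHR R1, 3: R1=1>>3=0
after OR R1, 3: R1=0|3=3
after XOR R0, 6: R0=(-17)^6=-23
after SUB R1, R0: R1=3-(-23)=26
STORE R1, [56] → M[56]=26
halt.

-23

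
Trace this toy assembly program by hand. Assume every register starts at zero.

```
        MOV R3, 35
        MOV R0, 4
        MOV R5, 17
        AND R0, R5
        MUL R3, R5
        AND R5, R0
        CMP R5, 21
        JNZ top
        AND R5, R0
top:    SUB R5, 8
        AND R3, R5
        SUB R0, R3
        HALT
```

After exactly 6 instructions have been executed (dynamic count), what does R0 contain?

0

after MOV R3, 35: R3=35
after MOV R0, 4: R0=4
after MOV R5, 17: R5=17
after AND R0, R5: R0=4&17=0
after MUL R3, R5: R3=35*17=595
after AND R5, R0: R5=17&0=0
After step 6: R0 = 0.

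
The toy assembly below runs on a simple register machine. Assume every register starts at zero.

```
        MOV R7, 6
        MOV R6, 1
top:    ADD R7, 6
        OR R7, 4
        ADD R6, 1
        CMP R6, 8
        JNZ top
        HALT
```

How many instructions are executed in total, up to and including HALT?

38

R7=6
R6=1
R7=6+6=12
R7=12|4=12
R6=1+1=2
CMP R6, 8  (cmp 2,8)
JNZ top: taken
R7=12+6=18
R7=18|4=22
R6=2+1=3
CMP R6, 8  (cmp 3,8)
JNZ top: taken
R7=22+6=28
R7=28|4=28
R6=3+1=4
CMP R6, 8  (cmp 4,8)
JNZ top: taken
R7=28+6=34
R7=34|4=38
R6=4+1=5
CMP R6, 8  (cmp 5,8)
JNZ top: taken
R7=38+6=44
R7=44|4=44
R6=5+1=6
CMP R6, 8  (cmp 6,8)
JNZ top: taken
R7=44+6=50
R7=50|4=54
R6=6+1=7
CMP R6, 8  (cmp 7,8)
JNZ top: taken
R7=54+6=60
R7=60|4=60
R6=7+1=8
CMP R6, 8  (cmp 8,8)
JNZ top: not taken
halt.
Total executed instructions: 38.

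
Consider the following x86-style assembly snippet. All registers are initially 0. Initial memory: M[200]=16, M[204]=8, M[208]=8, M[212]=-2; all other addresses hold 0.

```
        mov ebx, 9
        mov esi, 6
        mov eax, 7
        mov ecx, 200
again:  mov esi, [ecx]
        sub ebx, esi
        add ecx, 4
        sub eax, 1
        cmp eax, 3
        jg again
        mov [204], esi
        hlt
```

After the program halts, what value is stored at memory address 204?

-2

after mov ebx, 9: ebx=9
after mov esi, 6: esi=6
after mov eax, 7: eax=7
after mov ecx, 200: ecx=200
after mov esi, [ecx]: esi=M[200]=16
after sub ebx, esi: ebx=9-16=-7
after add ecx, 4: ecx=200+4=204
after sub eax, 1: eax=7-1=6
cmp eax, 3  (cmp 6,3)
jg again: taken
after mov esi, [ecx]: esi=M[204]=8
after sub ebx, esi: ebx=(-7)-8=-15
after add ecx, 4: ecx=204+4=208
after sub eax, 1: eax=6-1=5
cmp eax, 3  (cmp 5,3)
jg again: taken
after mov esi, [ecx]: esi=M[208]=8
after sub ebx, esi: ebx=(-15)-8=-23
after add ecx, 4: ecx=208+4=212
after sub eax, 1: eax=5-1=4
cmp eax, 3  (cmp 4,3)
jg again: taken
after mov esi, [ecx]: esi=M[212]=-2
after sub ebx, esi: ebx=(-23)-(-2)=-21
after add ecx, 4: ecx=212+4=216
after sub eax, 1: eax=4-1=3
cmp eax, 3  (cmp 3,3)
jg again: not taken
mov [204], esi → M[204]=-2
halt.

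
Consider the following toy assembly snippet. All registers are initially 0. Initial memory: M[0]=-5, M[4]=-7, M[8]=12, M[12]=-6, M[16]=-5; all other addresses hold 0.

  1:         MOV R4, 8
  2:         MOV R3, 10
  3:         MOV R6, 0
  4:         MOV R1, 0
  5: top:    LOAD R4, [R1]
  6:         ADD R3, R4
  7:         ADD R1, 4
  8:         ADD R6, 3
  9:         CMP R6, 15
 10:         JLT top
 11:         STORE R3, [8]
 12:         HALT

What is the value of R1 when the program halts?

R4=8
R3=10
R6=0
R1=0
R4=M[0]=-5
R3=10+(-5)=5
R1=0+4=4
R6=0+3=3
CMP R6, 15  (cmp 3,15)
JLT top: taken
R4=M[4]=-7
R3=5+(-7)=-2
R1=4+4=8
R6=3+3=6
CMP R6, 15  (cmp 6,15)
JLT top: taken
R4=M[8]=12
R3=(-2)+12=10
R1=8+4=12
R6=6+3=9
CMP R6, 15  (cmp 9,15)
JLT top: taken
R4=M[12]=-6
R3=10+(-6)=4
R1=12+4=16
R6=9+3=12
CMP R6, 15  (cmp 12,15)
JLT top: taken
R4=M[16]=-5
R3=4+(-5)=-1
R1=16+4=20
R6=12+3=15
CMP R6, 15  (cmp 15,15)
JLT top: not taken
STORE R3, [8] → M[8]=-1
halt.

20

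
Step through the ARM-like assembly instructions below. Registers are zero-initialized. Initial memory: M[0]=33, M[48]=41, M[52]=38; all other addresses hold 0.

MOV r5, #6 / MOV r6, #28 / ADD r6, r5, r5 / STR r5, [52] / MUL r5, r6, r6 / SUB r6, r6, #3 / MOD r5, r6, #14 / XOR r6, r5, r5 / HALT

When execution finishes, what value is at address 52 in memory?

6

after MOV r5, #6: r5=6
after MOV r6, #28: r6=28
after ADD r6, r5, r5: r6=6+6=12
STR r5, [52] → M[52]=6
after MUL r5, r6, r6: r5=12*12=144
after SUB r6, r6, #3: r6=12-3=9
after MOD r5, r6, #14: r5=9%14=9
after XOR r6, r5, r5: r6=9^9=0
halt.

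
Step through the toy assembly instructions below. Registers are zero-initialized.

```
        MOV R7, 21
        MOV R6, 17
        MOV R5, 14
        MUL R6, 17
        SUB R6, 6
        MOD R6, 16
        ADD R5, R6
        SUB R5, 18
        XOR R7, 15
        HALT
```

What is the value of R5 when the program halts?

after MOV R7, 21: R7=21
after MOV R6, 17: R6=17
after MOV R5, 14: R5=14
after MUL R6, 17: R6=17*17=289
after SUB R6, 6: R6=289-6=283
after MOD R6, 16: R6=283%16=11
after ADD R5, R6: R5=14+11=25
after SUB R5, 18: R5=25-18=7
after XOR R7, 15: R7=21^15=26
halt.

7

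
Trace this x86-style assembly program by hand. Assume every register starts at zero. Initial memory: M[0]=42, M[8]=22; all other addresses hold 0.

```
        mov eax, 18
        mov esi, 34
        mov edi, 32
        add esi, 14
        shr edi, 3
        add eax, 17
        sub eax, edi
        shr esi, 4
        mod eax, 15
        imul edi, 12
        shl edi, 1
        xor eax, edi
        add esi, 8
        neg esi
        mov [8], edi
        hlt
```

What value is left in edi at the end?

96

mov eax, 18 → eax=18
mov esi, 34 → esi=34
mov edi, 32 → edi=32
add esi, 14 → esi=34+14=48
shr edi, 3 → edi=32>>3=4
add eax, 17 → eax=18+17=35
sub eax, edi → eax=35-4=31
shr esi, 4 → esi=48>>4=3
mod eax, 15 → eax=31%15=1
imul edi, 12 → edi=4*12=48
shl edi, 1 → edi=48<<1=96
xor eax, edi → eax=1^96=97
add esi, 8 → esi=3+8=11
neg esi → esi=-(11)=-11
mov [8], edi → M[8]=96
halt.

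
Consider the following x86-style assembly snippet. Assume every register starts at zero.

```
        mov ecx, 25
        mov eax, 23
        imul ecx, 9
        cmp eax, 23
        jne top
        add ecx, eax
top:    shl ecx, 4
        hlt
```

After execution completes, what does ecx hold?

3968

mov ecx, 25 → ecx=25
mov eax, 23 → eax=23
imul ecx, 9 → ecx=25*9=225
cmp eax, 23  (cmp 23,23)
jne top: not taken
add ecx, eax → ecx=225+23=248
shl ecx, 4 → ecx=248<<4=3968
halt.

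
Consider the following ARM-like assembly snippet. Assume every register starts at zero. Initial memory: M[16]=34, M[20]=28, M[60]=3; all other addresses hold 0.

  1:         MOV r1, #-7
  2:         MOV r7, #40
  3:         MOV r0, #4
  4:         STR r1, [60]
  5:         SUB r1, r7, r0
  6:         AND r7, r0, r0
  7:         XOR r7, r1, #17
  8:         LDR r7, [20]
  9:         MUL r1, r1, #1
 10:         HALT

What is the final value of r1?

36

after MOV r1, #-7: r1=-7
after MOV r7, #40: r7=40
after MOV r0, #4: r0=4
STR r1, [60] → M[60]=-7
after SUB r1, r7, r0: r1=40-4=36
after AND r7, r0, r0: r7=4&4=4
after XOR r7, r1, #17: r7=36^17=53
after LDR r7, [20]: r7=M[20]=28
after MUL r1, r1, #1: r1=36*1=36
halt.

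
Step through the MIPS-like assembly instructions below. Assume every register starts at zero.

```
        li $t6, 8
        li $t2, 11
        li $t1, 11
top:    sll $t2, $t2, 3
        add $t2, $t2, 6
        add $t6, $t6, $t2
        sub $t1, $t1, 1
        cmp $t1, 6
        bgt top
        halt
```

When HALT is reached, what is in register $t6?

444030

li $t6, 8 → $t6=8
li $t2, 11 → $t2=11
li $t1, 11 → $t1=11
sll $t2, $t2, 3 → $t2=11<<3=88
add $t2, $t2, 6 → $t2=88+6=94
add $t6, $t6, $t2 → $t6=8+94=102
sub $t1, $t1, 1 → $t1=11-1=10
cmp $t1, 6  (cmp 10,6)
bgt top: taken
sll $t2, $t2, 3 → $t2=94<<3=752
add $t2, $t2, 6 → $t2=752+6=758
add $t6, $t6, $t2 → $t6=102+758=860
sub $t1, $t1, 1 → $t1=10-1=9
cmp $t1, 6  (cmp 9,6)
bgt top: taken
sll $t2, $t2, 3 → $t2=758<<3=6064
add $t2, $t2, 6 → $t2=6064+6=6070
add $t6, $t6, $t2 → $t6=860+6070=6930
sub $t1, $t1, 1 → $t1=9-1=8
cmp $t1, 6  (cmp 8,6)
bgt top: taken
sll $t2, $t2, 3 → $t2=6070<<3=48560
add $t2, $t2, 6 → $t2=48560+6=48566
add $t6, $t6, $t2 → $t6=6930+48566=55496
sub $t1, $t1, 1 → $t1=8-1=7
cmp $t1, 6  (cmp 7,6)
bgt top: taken
sll $t2, $t2, 3 → $t2=48566<<3=388528
add $t2, $t2, 6 → $t2=388528+6=388534
add $t6, $t6, $t2 → $t6=55496+388534=444030
sub $t1, $t1, 1 → $t1=7-1=6
cmp $t1, 6  (cmp 6,6)
bgt top: not taken
halt.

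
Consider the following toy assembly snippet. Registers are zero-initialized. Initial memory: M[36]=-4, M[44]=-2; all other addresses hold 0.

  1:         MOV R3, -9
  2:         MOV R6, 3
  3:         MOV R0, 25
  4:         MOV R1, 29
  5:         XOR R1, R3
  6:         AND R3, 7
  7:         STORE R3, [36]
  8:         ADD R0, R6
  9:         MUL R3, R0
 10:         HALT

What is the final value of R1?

MOV R3, -9 → R3=-9
MOV R6, 3 → R6=3
MOV R0, 25 → R0=25
MOV R1, 29 → R1=29
XOR R1, R3 → R1=29^(-9)=-22
AND R3, 7 → R3=(-9)&7=7
STORE R3, [36] → M[36]=7
ADD R0, R6 → R0=25+3=28
MUL R3, R0 → R3=7*28=196
halt.

-22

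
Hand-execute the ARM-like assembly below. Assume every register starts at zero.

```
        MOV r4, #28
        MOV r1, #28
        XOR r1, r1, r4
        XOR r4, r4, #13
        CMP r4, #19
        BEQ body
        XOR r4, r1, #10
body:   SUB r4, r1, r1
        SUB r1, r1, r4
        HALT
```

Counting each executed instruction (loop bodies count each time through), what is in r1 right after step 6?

0

r4=28
r1=28
r1=28^28=0
r4=28^13=17
CMP r4, #19  (cmp 17,19)
BEQ body: not taken
After step 6: r1 = 0.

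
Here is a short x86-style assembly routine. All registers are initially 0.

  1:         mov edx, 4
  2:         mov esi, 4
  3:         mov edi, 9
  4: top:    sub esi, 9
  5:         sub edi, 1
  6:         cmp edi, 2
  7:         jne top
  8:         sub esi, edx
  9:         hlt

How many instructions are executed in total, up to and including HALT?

after mov edx, 4: edx=4
after mov esi, 4: esi=4
after mov edi, 9: edi=9
after sub esi, 9: esi=4-9=-5
after sub edi, 1: edi=9-1=8
cmp edi, 2  (cmp 8,2)
jne top: taken
after sub esi, 9: esi=(-5)-9=-14
after sub edi, 1: edi=8-1=7
cmp edi, 2  (cmp 7,2)
jne top: taken
after sub esi, 9: esi=(-14)-9=-23
after sub edi, 1: edi=7-1=6
cmp edi, 2  (cmp 6,2)
jne top: taken
after sub esi, 9: esi=(-23)-9=-32
after sub edi, 1: edi=6-1=5
cmp edi, 2  (cmp 5,2)
jne top: taken
after sub esi, 9: esi=(-32)-9=-41
after sub edi, 1: edi=5-1=4
cmp edi, 2  (cmp 4,2)
jne top: taken
after sub esi, 9: esi=(-41)-9=-50
after sub edi, 1: edi=4-1=3
cmp edi, 2  (cmp 3,2)
jne top: taken
after sub esi, 9: esi=(-50)-9=-59
after sub edi, 1: edi=3-1=2
cmp edi, 2  (cmp 2,2)
jne top: not taken
after sub esi, edx: esi=(-59)-4=-63
halt.
Total executed instructions: 33.

33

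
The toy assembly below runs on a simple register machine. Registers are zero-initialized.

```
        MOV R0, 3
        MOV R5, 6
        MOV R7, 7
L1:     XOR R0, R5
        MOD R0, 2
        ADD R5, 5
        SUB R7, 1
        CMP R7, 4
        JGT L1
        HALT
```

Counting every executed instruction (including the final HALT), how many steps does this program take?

R0=3
R5=6
R7=7
R0=3^6=5
R0=5%2=1
R5=6+5=11
R7=7-1=6
CMP R7, 4  (cmp 6,4)
JGT L1: taken
R0=1^11=10
R0=10%2=0
R5=11+5=16
R7=6-1=5
CMP R7, 4  (cmp 5,4)
JGT L1: taken
R0=0^16=16
R0=16%2=0
R5=16+5=21
R7=5-1=4
CMP R7, 4  (cmp 4,4)
JGT L1: not taken
halt.
Total executed instructions: 22.

22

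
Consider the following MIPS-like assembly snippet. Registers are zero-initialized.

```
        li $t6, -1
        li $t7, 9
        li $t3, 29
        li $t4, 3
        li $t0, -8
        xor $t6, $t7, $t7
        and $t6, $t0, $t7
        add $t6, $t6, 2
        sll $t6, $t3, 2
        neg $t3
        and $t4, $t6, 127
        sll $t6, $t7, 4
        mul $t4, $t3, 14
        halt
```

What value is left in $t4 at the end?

li $t6, -1 → $t6=-1
li $t7, 9 → $t7=9
li $t3, 29 → $t3=29
li $t4, 3 → $t4=3
li $t0, -8 → $t0=-8
xor $t6, $t7, $t7 → $t6=9^9=0
and $t6, $t0, $t7 → $t6=(-8)&9=8
add $t6, $t6, 2 → $t6=8+2=10
sll $t6, $t3, 2 → $t6=29<<2=116
neg $t3 → $t3=-(29)=-29
and $t4, $t6, 127 → $t4=116&127=116
sll $t6, $t7, 4 → $t6=9<<4=144
mul $t4, $t3, 14 → $t4=(-29)*14=-406
halt.

-406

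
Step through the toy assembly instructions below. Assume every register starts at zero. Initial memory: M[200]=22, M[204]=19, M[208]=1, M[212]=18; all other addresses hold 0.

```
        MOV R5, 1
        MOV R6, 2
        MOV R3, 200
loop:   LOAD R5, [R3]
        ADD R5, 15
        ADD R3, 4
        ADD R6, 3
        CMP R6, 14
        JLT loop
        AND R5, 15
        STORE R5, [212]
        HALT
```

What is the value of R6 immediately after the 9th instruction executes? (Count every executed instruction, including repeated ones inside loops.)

5

MOV R5, 1 → R5=1
MOV R6, 2 → R6=2
MOV R3, 200 → R3=200
LOAD R5, [R3] → R5=M[200]=22
ADD R5, 15 → R5=22+15=37
ADD R3, 4 → R3=200+4=204
ADD R6, 3 → R6=2+3=5
CMP R6, 14  (cmp 5,14)
JLT loop: taken
After step 9: R6 = 5.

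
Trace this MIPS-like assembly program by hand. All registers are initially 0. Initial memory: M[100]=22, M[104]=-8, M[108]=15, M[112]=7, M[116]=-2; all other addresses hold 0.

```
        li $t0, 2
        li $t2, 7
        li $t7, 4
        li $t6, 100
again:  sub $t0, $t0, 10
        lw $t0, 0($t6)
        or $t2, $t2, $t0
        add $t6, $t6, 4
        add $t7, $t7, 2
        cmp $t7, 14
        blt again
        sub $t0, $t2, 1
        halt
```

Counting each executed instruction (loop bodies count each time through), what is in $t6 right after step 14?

$t0=2
$t2=7
$t7=4
$t6=100
$t0=2-10=-8
$t0=M[100]=22
$t2=7|22=23
$t6=100+4=104
$t7=4+2=6
cmp $t7, 14  (cmp 6,14)
blt again: taken
$t0=22-10=12
$t0=M[104]=-8
$t2=23|(-8)=-1
After step 14: $t6 = 104.

104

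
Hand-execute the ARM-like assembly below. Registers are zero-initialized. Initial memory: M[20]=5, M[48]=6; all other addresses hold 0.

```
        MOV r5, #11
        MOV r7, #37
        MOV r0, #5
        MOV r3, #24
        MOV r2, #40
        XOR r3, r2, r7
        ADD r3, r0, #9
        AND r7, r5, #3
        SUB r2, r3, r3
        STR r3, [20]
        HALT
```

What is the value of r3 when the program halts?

after MOV r5, #11: r5=11
after MOV r7, #37: r7=37
after MOV r0, #5: r0=5
after MOV r3, #24: r3=24
after MOV r2, #40: r2=40
after XOR r3, r2, r7: r3=40^37=13
after ADD r3, r0, #9: r3=5+9=14
after AND r7, r5, #3: r7=11&3=3
after SUB r2, r3, r3: r2=14-14=0
STR r3, [20] → M[20]=14
halt.

14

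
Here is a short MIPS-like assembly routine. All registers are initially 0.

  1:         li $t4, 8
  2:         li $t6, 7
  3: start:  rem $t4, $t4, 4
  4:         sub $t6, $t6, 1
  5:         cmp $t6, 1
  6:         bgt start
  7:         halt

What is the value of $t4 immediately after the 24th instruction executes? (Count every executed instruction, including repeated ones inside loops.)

after li $t4, 8: $t4=8
after li $t6, 7: $t6=7
after rem $t4, $t4, 4: $t4=8%4=0
after sub $t6, $t6, 1: $t6=7-1=6
cmp $t6, 1  (cmp 6,1)
bgt start: taken
after rem $t4, $t4, 4: $t4=0%4=0
after sub $t6, $t6, 1: $t6=6-1=5
cmp $t6, 1  (cmp 5,1)
bgt start: taken
after rem $t4, $t4, 4: $t4=0%4=0
after sub $t6, $t6, 1: $t6=5-1=4
cmp $t6, 1  (cmp 4,1)
bgt start: taken
after rem $t4, $t4, 4: $t4=0%4=0
after sub $t6, $t6, 1: $t6=4-1=3
cmp $t6, 1  (cmp 3,1)
bgt start: taken
after rem $t4, $t4, 4: $t4=0%4=0
after sub $t6, $t6, 1: $t6=3-1=2
cmp $t6, 1  (cmp 2,1)
bgt start: taken
after rem $t4, $t4, 4: $t4=0%4=0
after sub $t6, $t6, 1: $t6=2-1=1
After step 24: $t4 = 0.

0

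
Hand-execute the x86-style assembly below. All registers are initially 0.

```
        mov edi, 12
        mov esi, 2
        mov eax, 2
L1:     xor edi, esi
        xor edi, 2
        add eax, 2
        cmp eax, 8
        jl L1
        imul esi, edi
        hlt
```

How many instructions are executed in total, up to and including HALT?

20

edi=12
esi=2
eax=2
edi=12^2=14
edi=14^2=12
eax=2+2=4
cmp eax, 8  (cmp 4,8)
jl L1: taken
edi=12^2=14
edi=14^2=12
eax=4+2=6
cmp eax, 8  (cmp 6,8)
jl L1: taken
edi=12^2=14
edi=14^2=12
eax=6+2=8
cmp eax, 8  (cmp 8,8)
jl L1: not taken
esi=2*12=24
halt.
Total executed instructions: 20.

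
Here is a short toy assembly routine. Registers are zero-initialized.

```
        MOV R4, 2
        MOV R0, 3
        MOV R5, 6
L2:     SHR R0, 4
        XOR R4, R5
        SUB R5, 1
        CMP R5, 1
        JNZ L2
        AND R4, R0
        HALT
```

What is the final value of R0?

0

MOV R4, 2 → R4=2
MOV R0, 3 → R0=3
MOV R5, 6 → R5=6
SHR R0, 4 → R0=3>>4=0
XOR R4, R5 → R4=2^6=4
SUB R5, 1 → R5=6-1=5
CMP R5, 1  (cmp 5,1)
JNZ L2: taken
SHR R0, 4 → R0=0>>4=0
XOR R4, R5 → R4=4^5=1
SUB R5, 1 → R5=5-1=4
CMP R5, 1  (cmp 4,1)
JNZ L2: taken
SHR R0, 4 → R0=0>>4=0
XOR R4, R5 → R4=1^4=5
SUB R5, 1 → R5=4-1=3
CMP R5, 1  (cmp 3,1)
JNZ L2: taken
SHR R0, 4 → R0=0>>4=0
XOR R4, R5 → R4=5^3=6
SUB R5, 1 → R5=3-1=2
CMP R5, 1  (cmp 2,1)
JNZ L2: taken
SHR R0, 4 → R0=0>>4=0
XOR R4, R5 → R4=6^2=4
SUB R5, 1 → R5=2-1=1
CMP R5, 1  (cmp 1,1)
JNZ L2: not taken
AND R4, R0 → R4=4&0=0
halt.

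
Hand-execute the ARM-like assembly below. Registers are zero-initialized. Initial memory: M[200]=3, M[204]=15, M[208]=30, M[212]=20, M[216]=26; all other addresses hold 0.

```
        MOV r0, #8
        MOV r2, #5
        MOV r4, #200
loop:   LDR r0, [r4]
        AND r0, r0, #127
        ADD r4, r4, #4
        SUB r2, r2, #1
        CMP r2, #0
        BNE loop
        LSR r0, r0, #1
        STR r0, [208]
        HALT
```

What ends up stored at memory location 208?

after MOV r0, #8: r0=8
after MOV r2, #5: r2=5
after MOV r4, #200: r4=200
after LDR r0, [r4]: r0=M[200]=3
after AND r0, r0, #127: r0=3&127=3
after ADD r4, r4, #4: r4=200+4=204
after SUB r2, r2, #1: r2=5-1=4
CMP r2, #0  (cmp 4,0)
BNE loop: taken
after LDR r0, [r4]: r0=M[204]=15
after AND r0, r0, #127: r0=15&127=15
after ADD r4, r4, #4: r4=204+4=208
after SUB r2, r2, #1: r2=4-1=3
CMP r2, #0  (cmp 3,0)
BNE loop: taken
after LDR r0, [r4]: r0=M[208]=30
after AND r0, r0, #127: r0=30&127=30
after ADD r4, r4, #4: r4=208+4=212
after SUB r2, r2, #1: r2=3-1=2
CMP r2, #0  (cmp 2,0)
BNE loop: taken
after LDR r0, [r4]: r0=M[212]=20
after AND r0, r0, #127: r0=20&127=20
after ADD r4, r4, #4: r4=212+4=216
after SUB r2, r2, #1: r2=2-1=1
CMP r2, #0  (cmp 1,0)
BNE loop: taken
after LDR r0, [r4]: r0=M[216]=26
after AND r0, r0, #127: r0=26&127=26
after ADD r4, r4, #4: r4=216+4=220
after SUB r2, r2, #1: r2=1-1=0
CMP r2, #0  (cmp 0,0)
BNE loop: not taken
after LSR r0, r0, #1: r0=26>>1=13
STR r0, [208] → M[208]=13
halt.

13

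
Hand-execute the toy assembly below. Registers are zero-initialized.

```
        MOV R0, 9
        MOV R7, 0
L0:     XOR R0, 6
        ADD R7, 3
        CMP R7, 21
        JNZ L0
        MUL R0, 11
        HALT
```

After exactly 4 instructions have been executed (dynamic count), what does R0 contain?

MOV R0, 9 → R0=9
MOV R7, 0 → R7=0
XOR R0, 6 → R0=9^6=15
ADD R7, 3 → R7=0+3=3
After step 4: R0 = 15.

15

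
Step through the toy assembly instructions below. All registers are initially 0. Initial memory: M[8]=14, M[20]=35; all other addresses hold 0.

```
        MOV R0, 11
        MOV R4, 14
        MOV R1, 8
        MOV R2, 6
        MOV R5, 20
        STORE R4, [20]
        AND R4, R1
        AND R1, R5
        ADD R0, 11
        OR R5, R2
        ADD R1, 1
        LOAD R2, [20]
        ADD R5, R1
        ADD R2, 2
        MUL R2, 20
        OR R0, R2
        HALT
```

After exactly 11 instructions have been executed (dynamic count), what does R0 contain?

after MOV R0, 11: R0=11
after MOV R4, 14: R4=14
after MOV R1, 8: R1=8
after MOV R2, 6: R2=6
after MOV R5, 20: R5=20
STORE R4, [20] → M[20]=14
after AND R4, R1: R4=14&8=8
after AND R1, R5: R1=8&20=0
after ADD R0, 11: R0=11+11=22
after OR R5, R2: R5=20|6=22
after ADD R1, 1: R1=0+1=1
After step 11: R0 = 22.

22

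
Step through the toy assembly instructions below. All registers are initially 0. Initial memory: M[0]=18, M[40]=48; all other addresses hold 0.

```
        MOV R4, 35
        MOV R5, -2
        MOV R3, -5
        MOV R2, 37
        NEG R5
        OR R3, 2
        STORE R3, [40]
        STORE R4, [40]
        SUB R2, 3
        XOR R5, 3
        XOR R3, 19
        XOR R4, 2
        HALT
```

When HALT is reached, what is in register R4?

MOV R4, 35 → R4=35
MOV R5, -2 → R5=-2
MOV R3, -5 → R3=-5
MOV R2, 37 → R2=37
NEG R5 → R5=-(-2)=2
OR R3, 2 → R3=(-5)|2=-5
STORE R3, [40] → M[40]=-5
STORE R4, [40] → M[40]=35
SUB R2, 3 → R2=37-3=34
XOR R5, 3 → R5=2^3=1
XOR R3, 19 → R3=(-5)^19=-24
XOR R4, 2 → R4=35^2=33
halt.

33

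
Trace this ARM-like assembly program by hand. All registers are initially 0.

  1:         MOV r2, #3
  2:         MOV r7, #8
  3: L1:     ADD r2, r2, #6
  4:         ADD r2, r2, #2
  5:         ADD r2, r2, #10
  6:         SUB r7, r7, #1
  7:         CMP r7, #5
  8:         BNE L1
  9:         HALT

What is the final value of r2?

57

MOV r2, #3 → r2=3
MOV r7, #8 → r7=8
ADD r2, r2, #6 → r2=3+6=9
ADD r2, r2, #2 → r2=9+2=11
ADD r2, r2, #10 → r2=11+10=21
SUB r7, r7, #1 → r7=8-1=7
CMP r7, #5  (cmp 7,5)
BNE L1: taken
ADD r2, r2, #6 → r2=21+6=27
ADD r2, r2, #2 → r2=27+2=29
ADD r2, r2, #10 → r2=29+10=39
SUB r7, r7, #1 → r7=7-1=6
CMP r7, #5  (cmp 6,5)
BNE L1: taken
ADD r2, r2, #6 → r2=39+6=45
ADD r2, r2, #2 → r2=45+2=47
ADD r2, r2, #10 → r2=47+10=57
SUB r7, r7, #1 → r7=6-1=5
CMP r7, #5  (cmp 5,5)
BNE L1: not taken
halt.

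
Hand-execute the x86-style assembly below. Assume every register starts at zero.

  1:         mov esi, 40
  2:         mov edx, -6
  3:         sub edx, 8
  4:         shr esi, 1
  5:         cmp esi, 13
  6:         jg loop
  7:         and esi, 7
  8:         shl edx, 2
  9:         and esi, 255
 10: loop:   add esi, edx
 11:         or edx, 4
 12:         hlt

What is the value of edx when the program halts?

mov esi, 40 → esi=40
mov edx, -6 → edx=-6
sub edx, 8 → edx=(-6)-8=-14
shr esi, 1 → esi=40>>1=20
cmp esi, 13  (cmp 20,13)
jg loop: taken
add esi, edx → esi=20+(-14)=6
or edx, 4 → edx=(-14)|4=-10
halt.

-10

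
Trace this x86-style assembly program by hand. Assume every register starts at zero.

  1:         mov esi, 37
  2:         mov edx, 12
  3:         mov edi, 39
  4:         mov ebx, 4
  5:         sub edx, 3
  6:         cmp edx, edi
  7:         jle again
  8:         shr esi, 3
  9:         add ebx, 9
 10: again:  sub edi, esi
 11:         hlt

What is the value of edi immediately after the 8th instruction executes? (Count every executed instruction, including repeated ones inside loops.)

after mov esi, 37: esi=37
after mov edx, 12: edx=12
after mov edi, 39: edi=39
after mov ebx, 4: ebx=4
after sub edx, 3: edx=12-3=9
cmp edx, edi  (cmp 9,39)
jle again: taken
after sub edi, esi: edi=39-37=2
After step 8: edi = 2.

2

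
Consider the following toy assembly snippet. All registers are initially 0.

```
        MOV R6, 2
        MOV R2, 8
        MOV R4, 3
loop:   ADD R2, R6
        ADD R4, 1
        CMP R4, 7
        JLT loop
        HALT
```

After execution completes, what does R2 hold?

after MOV R6, 2: R6=2
after MOV R2, 8: R2=8
after MOV R4, 3: R4=3
after ADD R2, R6: R2=8+2=10
after ADD R4, 1: R4=3+1=4
CMP R4, 7  (cmp 4,7)
JLT loop: taken
after ADD R2, R6: R2=10+2=12
after ADD R4, 1: R4=4+1=5
CMP R4, 7  (cmp 5,7)
JLT loop: taken
after ADD R2, R6: R2=12+2=14
after ADD R4, 1: R4=5+1=6
CMP R4, 7  (cmp 6,7)
JLT loop: taken
after ADD R2, R6: R2=14+2=16
after ADD R4, 1: R4=6+1=7
CMP R4, 7  (cmp 7,7)
JLT loop: not taken
halt.

16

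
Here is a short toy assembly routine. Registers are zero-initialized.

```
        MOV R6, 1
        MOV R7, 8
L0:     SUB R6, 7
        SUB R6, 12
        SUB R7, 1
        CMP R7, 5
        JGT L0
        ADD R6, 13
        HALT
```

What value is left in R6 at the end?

after MOV R6, 1: R6=1
after MOV R7, 8: R7=8
after SUB R6, 7: R6=1-7=-6
after SUB R6, 12: R6=(-6)-12=-18
after SUB R7, 1: R7=8-1=7
CMP R7, 5  (cmp 7,5)
JGT L0: taken
after SUB R6, 7: R6=(-18)-7=-25
after SUB R6, 12: R6=(-25)-12=-37
after SUB R7, 1: R7=7-1=6
CMP R7, 5  (cmp 6,5)
JGT L0: taken
after SUB R6, 7: R6=(-37)-7=-44
after SUB R6, 12: R6=(-44)-12=-56
after SUB R7, 1: R7=6-1=5
CMP R7, 5  (cmp 5,5)
JGT L0: not taken
after ADD R6, 13: R6=(-56)+13=-43
halt.

-43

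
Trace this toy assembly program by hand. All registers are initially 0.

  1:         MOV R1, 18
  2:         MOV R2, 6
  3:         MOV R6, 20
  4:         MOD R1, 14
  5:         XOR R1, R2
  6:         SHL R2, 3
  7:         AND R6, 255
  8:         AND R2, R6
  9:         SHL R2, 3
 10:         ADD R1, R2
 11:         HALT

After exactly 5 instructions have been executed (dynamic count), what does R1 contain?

2

R1=18
R2=6
R6=20
R1=18%14=4
R1=4^6=2
After step 5: R1 = 2.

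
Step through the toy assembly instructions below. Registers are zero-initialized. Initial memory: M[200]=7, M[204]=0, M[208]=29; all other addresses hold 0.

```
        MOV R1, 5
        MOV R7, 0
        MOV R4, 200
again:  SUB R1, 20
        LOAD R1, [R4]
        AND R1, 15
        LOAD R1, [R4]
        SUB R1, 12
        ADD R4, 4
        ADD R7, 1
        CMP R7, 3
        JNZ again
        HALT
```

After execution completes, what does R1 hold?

MOV R1, 5 → R1=5
MOV R7, 0 → R7=0
MOV R4, 200 → R4=200
SUB R1, 20 → R1=5-20=-15
LOAD R1, [R4] → R1=M[200]=7
AND R1, 15 → R1=7&15=7
LOAD R1, [R4] → R1=M[200]=7
SUB R1, 12 → R1=7-12=-5
ADD R4, 4 → R4=200+4=204
ADD R7, 1 → R7=0+1=1
CMP R7, 3  (cmp 1,3)
JNZ again: taken
SUB R1, 20 → R1=(-5)-20=-25
LOAD R1, [R4] → R1=M[204]=0
AND R1, 15 → R1=0&15=0
LOAD R1, [R4] → R1=M[204]=0
SUB R1, 12 → R1=0-12=-12
ADD R4, 4 → R4=204+4=208
ADD R7, 1 → R7=1+1=2
CMP R7, 3  (cmp 2,3)
JNZ again: taken
SUB R1, 20 → R1=(-12)-20=-32
LOAD R1, [R4] → R1=M[208]=29
AND R1, 15 → R1=29&15=13
LOAD R1, [R4] → R1=M[208]=29
SUB R1, 12 → R1=29-12=17
ADD R4, 4 → R4=208+4=212
ADD R7, 1 → R7=2+1=3
CMP R7, 3  (cmp 3,3)
JNZ again: not taken
halt.

17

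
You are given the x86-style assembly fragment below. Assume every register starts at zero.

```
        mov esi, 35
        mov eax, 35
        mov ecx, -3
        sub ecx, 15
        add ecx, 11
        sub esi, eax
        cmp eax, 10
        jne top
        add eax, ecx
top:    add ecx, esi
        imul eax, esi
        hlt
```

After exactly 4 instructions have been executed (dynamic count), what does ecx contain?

esi=35
eax=35
ecx=-3
ecx=(-3)-15=-18
After step 4: ecx = -18.

-18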